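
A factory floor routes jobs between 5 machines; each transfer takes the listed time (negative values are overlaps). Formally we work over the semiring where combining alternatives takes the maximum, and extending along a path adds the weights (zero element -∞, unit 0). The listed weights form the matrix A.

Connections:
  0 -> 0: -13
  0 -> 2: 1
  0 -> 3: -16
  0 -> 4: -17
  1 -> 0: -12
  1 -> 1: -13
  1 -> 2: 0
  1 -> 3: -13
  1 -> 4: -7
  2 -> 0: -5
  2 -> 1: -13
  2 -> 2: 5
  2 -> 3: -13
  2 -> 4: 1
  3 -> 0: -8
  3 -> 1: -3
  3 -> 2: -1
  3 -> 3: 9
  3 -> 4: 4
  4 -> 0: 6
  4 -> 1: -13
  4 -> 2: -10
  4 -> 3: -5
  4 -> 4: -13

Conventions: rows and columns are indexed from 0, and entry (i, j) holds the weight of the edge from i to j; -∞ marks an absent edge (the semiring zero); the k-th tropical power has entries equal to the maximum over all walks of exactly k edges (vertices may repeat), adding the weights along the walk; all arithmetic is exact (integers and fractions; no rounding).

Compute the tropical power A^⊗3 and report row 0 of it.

A^⊗2:
  [-4, -12, 6, -7, 2]
  [-1, -13, 5, -4, 1]
  [7, -8, 10, -4, 6]
  [10, 6, 8, 18, 13]
  [-7, -8, 7, 4, -1]
A^⊗3:
  [8, -7, 11, 2, 7]
  [7, -7, 10, 5, 6]
  [12, -3, 15, 5, 11]
  [19, 15, 17, 27, 22]
  [5, 1, 12, 13, 8]
Answer: row 0 of A^⊗3 = [8, -7, 11, 2, 7]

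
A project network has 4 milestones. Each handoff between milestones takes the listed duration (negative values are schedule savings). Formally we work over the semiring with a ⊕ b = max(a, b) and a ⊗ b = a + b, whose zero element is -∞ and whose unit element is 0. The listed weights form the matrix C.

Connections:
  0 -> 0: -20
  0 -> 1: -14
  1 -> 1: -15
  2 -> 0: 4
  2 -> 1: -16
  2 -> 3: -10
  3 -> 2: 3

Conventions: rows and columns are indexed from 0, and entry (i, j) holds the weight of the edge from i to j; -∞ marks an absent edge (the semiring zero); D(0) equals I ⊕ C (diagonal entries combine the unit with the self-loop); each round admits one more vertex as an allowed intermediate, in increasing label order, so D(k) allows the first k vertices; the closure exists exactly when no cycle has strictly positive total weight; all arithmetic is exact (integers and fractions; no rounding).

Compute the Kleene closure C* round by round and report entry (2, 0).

D(0):
  [0, -14, -∞, -∞]
  [-∞, 0, -∞, -∞]
  [4, -16, 0, -10]
  [-∞, -∞, 3, 0]
D(1):
  [0, -14, -∞, -∞]
  [-∞, 0, -∞, -∞]
  [4, -10, 0, -10]
  [-∞, -∞, 3, 0]
D(2):
  [0, -14, -∞, -∞]
  [-∞, 0, -∞, -∞]
  [4, -10, 0, -10]
  [-∞, -∞, 3, 0]
D(3):
  [0, -14, -∞, -∞]
  [-∞, 0, -∞, -∞]
  [4, -10, 0, -10]
  [7, -7, 3, 0]
D(4):
  [0, -14, -∞, -∞]
  [-∞, 0, -∞, -∞]
  [4, -10, 0, -10]
  [7, -7, 3, 0]
Answer: C*[2][0] = 4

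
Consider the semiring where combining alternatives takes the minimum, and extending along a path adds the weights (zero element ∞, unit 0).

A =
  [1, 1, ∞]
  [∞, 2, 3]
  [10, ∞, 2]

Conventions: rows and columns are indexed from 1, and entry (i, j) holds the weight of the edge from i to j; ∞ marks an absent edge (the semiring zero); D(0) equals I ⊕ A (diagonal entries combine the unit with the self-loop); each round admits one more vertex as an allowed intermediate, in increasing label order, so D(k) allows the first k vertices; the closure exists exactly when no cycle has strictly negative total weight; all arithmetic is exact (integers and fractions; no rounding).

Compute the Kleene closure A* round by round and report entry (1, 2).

D(0):
  [0, 1, ∞]
  [∞, 0, 3]
  [10, ∞, 0]
D(1):
  [0, 1, ∞]
  [∞, 0, 3]
  [10, 11, 0]
D(2):
  [0, 1, 4]
  [∞, 0, 3]
  [10, 11, 0]
D(3):
  [0, 1, 4]
  [13, 0, 3]
  [10, 11, 0]
Answer: A*[1][2] = 1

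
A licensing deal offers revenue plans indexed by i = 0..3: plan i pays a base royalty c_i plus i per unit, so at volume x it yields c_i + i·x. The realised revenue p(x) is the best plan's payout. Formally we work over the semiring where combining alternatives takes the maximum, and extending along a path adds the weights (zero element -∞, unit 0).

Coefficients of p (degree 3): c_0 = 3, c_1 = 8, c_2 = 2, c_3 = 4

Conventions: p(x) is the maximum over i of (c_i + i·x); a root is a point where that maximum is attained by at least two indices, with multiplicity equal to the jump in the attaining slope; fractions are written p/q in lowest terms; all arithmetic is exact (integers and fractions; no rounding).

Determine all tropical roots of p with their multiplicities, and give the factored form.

hull edge (i=0, c=3) to (i=1, c=8): slope 5, span 1
hull edge (i=1, c=8) to (i=3, c=4): slope -2, span 2
Factored form: p(x) = 4 ⊗ (x ⊕ (-5)) ⊗ (x ⊕ 2) ⊗ (x ⊕ 2)
Answer: roots = -5 (mult 1), 2 (mult 2)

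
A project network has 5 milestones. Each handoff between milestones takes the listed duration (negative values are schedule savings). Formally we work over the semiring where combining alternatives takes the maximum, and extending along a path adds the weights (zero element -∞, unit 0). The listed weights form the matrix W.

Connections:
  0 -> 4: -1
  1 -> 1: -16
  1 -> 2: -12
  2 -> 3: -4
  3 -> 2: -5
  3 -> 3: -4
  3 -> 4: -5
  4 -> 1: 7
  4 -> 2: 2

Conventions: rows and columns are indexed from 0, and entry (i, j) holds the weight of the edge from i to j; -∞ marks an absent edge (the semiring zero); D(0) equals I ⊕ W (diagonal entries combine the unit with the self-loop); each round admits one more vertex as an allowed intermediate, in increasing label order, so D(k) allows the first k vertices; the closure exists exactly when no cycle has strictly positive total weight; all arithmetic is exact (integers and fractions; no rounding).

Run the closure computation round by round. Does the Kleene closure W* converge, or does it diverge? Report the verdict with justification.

D(0):
  [0, -∞, -∞, -∞, -1]
  [-∞, 0, -12, -∞, -∞]
  [-∞, -∞, 0, -4, -∞]
  [-∞, -∞, -5, 0, -5]
  [-∞, 7, 2, -∞, 0]
D(1):
  [0, -∞, -∞, -∞, -1]
  [-∞, 0, -12, -∞, -∞]
  [-∞, -∞, 0, -4, -∞]
  [-∞, -∞, -5, 0, -5]
  [-∞, 7, 2, -∞, 0]
D(2):
  [0, -∞, -∞, -∞, -1]
  [-∞, 0, -12, -∞, -∞]
  [-∞, -∞, 0, -4, -∞]
  [-∞, -∞, -5, 0, -5]
  [-∞, 7, 2, -∞, 0]
D(3):
  [0, -∞, -∞, -∞, -1]
  [-∞, 0, -12, -16, -∞]
  [-∞, -∞, 0, -4, -∞]
  [-∞, -∞, -5, 0, -5]
  [-∞, 7, 2, -2, 0]
D(4):
  [0, -∞, -∞, -∞, -1]
  [-∞, 0, -12, -16, -21]
  [-∞, -∞, 0, -4, -9]
  [-∞, -∞, -5, 0, -5]
  [-∞, 7, 2, -2, 0]
D(5):
  [0, 6, 1, -3, -1]
  [-∞, 0, -12, -16, -21]
  [-∞, -2, 0, -4, -9]
  [-∞, 2, -3, 0, -5]
  [-∞, 7, 2, -2, 0]
Key observation: every diagonal entry stays at the unit through all rounds, so no improving cycle exists.
Answer: CONVERGES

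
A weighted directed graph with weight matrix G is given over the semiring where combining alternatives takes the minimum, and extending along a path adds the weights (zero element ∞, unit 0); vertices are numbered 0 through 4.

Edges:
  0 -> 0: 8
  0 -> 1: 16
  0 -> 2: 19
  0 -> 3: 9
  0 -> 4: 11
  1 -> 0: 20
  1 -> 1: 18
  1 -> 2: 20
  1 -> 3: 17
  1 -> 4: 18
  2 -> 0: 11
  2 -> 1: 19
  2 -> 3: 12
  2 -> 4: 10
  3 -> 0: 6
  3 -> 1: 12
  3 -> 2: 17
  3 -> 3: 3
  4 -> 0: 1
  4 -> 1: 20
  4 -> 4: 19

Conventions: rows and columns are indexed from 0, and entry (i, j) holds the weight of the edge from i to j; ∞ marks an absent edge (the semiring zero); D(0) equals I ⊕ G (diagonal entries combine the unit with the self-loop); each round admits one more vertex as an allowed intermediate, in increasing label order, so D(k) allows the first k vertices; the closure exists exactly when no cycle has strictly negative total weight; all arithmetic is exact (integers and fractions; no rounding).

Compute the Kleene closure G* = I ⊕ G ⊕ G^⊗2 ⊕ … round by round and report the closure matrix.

D(0):
  [0, 16, 19, 9, 11]
  [20, 0, 20, 17, 18]
  [11, 19, 0, 12, 10]
  [6, 12, 17, 0, ∞]
  [1, 20, ∞, ∞, 0]
D(1):
  [0, 16, 19, 9, 11]
  [20, 0, 20, 17, 18]
  [11, 19, 0, 12, 10]
  [6, 12, 17, 0, 17]
  [1, 17, 20, 10, 0]
D(2):
  [0, 16, 19, 9, 11]
  [20, 0, 20, 17, 18]
  [11, 19, 0, 12, 10]
  [6, 12, 17, 0, 17]
  [1, 17, 20, 10, 0]
D(3):
  [0, 16, 19, 9, 11]
  [20, 0, 20, 17, 18]
  [11, 19, 0, 12, 10]
  [6, 12, 17, 0, 17]
  [1, 17, 20, 10, 0]
D(4):
  [0, 16, 19, 9, 11]
  [20, 0, 20, 17, 18]
  [11, 19, 0, 12, 10]
  [6, 12, 17, 0, 17]
  [1, 17, 20, 10, 0]
D(5):
  [0, 16, 19, 9, 11]
  [19, 0, 20, 17, 18]
  [11, 19, 0, 12, 10]
  [6, 12, 17, 0, 17]
  [1, 17, 20, 10, 0]
Answer: G* = [[0, 16, 19, 9, 11], [19, 0, 20, 17, 18], [11, 19, 0, 12, 10], [6, 12, 17, 0, 17], [1, 17, 20, 10, 0]]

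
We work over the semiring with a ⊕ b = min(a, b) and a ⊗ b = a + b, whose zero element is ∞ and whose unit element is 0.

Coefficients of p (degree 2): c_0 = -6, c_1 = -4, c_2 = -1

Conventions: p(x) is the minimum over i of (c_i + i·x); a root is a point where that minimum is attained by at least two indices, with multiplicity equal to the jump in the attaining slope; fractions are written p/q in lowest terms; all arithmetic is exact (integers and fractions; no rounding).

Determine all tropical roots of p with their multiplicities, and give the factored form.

hull edge (i=0, c=-6) to (i=1, c=-4): slope 2, span 1
hull edge (i=1, c=-4) to (i=2, c=-1): slope 3, span 1
Factored form: p(x) = -1 ⊗ (x ⊕ (-3)) ⊗ (x ⊕ (-2))
Answer: roots = -3 (mult 1), -2 (mult 1)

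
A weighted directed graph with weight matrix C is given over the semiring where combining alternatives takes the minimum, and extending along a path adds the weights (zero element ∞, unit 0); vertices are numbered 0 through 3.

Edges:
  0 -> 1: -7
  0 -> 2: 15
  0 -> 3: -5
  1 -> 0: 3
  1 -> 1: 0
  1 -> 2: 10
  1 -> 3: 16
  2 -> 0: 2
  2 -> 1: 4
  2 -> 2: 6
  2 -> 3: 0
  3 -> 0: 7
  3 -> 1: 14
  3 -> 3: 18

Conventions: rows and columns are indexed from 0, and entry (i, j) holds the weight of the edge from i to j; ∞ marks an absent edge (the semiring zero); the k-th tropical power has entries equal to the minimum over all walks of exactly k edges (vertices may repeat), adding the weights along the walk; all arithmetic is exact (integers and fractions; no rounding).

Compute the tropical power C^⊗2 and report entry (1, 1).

C^⊗2:
  [-4, -7, 3, 9]
  [3, -4, 10, -2]
  [7, -5, 12, -3]
  [17, 0, 22, 2]
Key observation: the optimum is the walk 1->0->1, with weight 3 + (-7) = -4.
Optimal value attained by: walk 1->0->1.
Answer: (C^⊗2)[1][1] = -4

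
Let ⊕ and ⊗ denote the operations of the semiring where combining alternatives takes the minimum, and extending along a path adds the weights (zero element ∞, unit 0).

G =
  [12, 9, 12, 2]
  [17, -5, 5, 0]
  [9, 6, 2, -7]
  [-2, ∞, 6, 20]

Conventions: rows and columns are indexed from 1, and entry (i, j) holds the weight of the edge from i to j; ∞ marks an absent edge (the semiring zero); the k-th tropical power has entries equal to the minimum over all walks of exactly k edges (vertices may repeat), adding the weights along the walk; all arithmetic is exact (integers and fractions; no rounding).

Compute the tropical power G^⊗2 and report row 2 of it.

G^⊗2:
  [0, 4, 8, 5]
  [-2, -10, 0, -5]
  [-9, 1, -1, -5]
  [10, 7, 8, -1]
Answer: row 2 of G^⊗2 = [-2, -10, 0, -5]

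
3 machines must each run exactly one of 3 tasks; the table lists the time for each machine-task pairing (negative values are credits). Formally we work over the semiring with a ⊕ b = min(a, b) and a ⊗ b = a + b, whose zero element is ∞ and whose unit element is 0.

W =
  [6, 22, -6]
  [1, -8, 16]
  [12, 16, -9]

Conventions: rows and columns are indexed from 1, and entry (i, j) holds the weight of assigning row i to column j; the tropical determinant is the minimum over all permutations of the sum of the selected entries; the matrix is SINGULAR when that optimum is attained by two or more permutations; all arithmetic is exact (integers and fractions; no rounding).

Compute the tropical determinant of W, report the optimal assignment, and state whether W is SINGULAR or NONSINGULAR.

σ = (1, 2, 3): 6 + (-8) + (-9) = -11
σ = (1, 3, 2): 6 + 16 + 16 = 38
σ = (2, 1, 3): 22 + 1 + (-9) = 14
σ = (2, 3, 1): 22 + 16 + 12 = 50
σ = (3, 1, 2): (-6) + 1 + 16 = 11
σ = (3, 2, 1): (-6) + (-8) + 12 = -2
Optimal value attained by: σ = (1, 2, 3).
Answer: det⊕(W) = -11; verdict: NONSINGULAR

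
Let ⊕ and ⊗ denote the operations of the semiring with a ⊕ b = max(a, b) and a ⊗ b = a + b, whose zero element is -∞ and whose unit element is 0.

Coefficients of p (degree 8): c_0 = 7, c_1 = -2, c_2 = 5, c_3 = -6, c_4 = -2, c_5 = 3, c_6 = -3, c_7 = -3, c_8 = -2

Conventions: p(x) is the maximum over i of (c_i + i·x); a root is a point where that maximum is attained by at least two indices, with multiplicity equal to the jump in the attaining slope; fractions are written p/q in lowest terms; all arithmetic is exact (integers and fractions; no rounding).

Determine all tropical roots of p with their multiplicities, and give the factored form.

hull edge (i=0, c=7) to (i=5, c=3): slope -4/5, span 5
hull edge (i=5, c=3) to (i=8, c=-2): slope -5/3, span 3
Factored form: p(x) = -2 ⊗ (x ⊕ 4/5) ⊗ (x ⊕ 4/5) ⊗ (x ⊕ 4/5) ⊗ (x ⊕ 4/5) ⊗ (x ⊕ 4/5) ⊗ (x ⊕ 5/3) ⊗ (x ⊕ 5/3) ⊗ (x ⊕ 5/3)
Answer: roots = 4/5 (mult 5), 5/3 (mult 3)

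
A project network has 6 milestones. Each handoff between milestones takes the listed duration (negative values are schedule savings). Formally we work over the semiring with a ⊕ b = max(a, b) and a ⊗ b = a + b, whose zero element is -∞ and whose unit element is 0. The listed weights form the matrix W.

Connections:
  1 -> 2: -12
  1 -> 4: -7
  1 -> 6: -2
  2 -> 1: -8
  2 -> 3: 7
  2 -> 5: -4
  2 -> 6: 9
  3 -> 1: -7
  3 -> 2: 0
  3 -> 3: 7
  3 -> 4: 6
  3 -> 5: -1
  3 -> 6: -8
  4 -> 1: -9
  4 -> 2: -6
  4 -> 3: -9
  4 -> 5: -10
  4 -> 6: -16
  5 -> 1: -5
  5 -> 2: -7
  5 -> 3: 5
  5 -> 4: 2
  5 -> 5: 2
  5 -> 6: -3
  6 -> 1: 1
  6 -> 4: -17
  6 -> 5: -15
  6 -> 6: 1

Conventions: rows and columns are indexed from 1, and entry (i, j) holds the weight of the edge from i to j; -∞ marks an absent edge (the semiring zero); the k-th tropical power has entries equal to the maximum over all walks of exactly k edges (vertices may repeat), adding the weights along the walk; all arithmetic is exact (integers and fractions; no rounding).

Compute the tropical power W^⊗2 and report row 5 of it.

W^⊗2:
  [-1, -13, -5, -19, -16, -1]
  [10, 7, 14, 13, 6, 10]
  [0, 7, 14, 13, 6, 9]
  [-14, -9, 1, -3, -8, 3]
  [-2, 5, 12, 11, 4, 2]
  [2, -11, -10, -6, -13, 2]
Answer: row 5 of W^⊗2 = [-2, 5, 12, 11, 4, 2]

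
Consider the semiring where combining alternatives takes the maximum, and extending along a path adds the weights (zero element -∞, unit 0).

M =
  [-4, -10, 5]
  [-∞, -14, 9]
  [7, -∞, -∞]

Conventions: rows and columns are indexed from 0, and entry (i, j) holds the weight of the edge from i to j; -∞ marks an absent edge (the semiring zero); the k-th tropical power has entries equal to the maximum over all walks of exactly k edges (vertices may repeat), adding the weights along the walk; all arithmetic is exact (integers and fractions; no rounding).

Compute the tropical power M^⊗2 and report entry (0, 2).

M^⊗2:
  [12, -14, 1]
  [16, -28, -5]
  [3, -3, 12]
Key observation: the optimum is the walk 0->0->2, with weight (-4) + 5 = 1.
Optimal value attained by: walk 0->0->2.
Answer: (M^⊗2)[0][2] = 1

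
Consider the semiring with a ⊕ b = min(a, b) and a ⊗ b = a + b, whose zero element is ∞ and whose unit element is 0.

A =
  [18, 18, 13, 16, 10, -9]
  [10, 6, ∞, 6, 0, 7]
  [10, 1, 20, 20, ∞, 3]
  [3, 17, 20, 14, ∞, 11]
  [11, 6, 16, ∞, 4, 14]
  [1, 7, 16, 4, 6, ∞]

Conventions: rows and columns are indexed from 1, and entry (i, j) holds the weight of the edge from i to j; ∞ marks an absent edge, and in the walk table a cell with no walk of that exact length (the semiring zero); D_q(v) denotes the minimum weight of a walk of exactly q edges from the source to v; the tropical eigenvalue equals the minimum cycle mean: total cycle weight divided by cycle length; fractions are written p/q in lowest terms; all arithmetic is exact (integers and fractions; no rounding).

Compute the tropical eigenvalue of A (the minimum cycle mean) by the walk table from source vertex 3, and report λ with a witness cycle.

q=0: [∞, ∞, 0, ∞, ∞, ∞]
q=1: [10, 1, 20, 20, ∞, 3]
q=2: [4, 7, 19, 7, 1, 1]
q=3: [2, 7, 17, 5, 5, -5]
q=4: [-4, 2, 11, -1, 1, -7]
q=5: [-6, 0, 9, -3, -1, -13]
q=6: [-12, -6, 3, -9, -7, -15]
Optimal cycle mean attained by: cycle 1->6->1, total (-9) + 1, length 2.
Answer: λ = -4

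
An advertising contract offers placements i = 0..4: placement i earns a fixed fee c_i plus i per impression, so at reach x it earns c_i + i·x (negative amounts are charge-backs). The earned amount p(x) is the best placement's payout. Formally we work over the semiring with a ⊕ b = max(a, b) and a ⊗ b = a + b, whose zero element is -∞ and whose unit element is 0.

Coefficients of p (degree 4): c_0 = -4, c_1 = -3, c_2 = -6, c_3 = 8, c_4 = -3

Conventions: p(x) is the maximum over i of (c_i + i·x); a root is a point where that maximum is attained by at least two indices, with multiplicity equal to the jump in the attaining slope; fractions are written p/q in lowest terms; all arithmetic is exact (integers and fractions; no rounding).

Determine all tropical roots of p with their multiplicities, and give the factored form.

hull edge (i=0, c=-4) to (i=3, c=8): slope 4, span 3
hull edge (i=3, c=8) to (i=4, c=-3): slope -11, span 1
Factored form: p(x) = -3 ⊗ (x ⊕ (-4)) ⊗ (x ⊕ (-4)) ⊗ (x ⊕ (-4)) ⊗ (x ⊕ 11)
Answer: roots = -4 (mult 3), 11 (mult 1)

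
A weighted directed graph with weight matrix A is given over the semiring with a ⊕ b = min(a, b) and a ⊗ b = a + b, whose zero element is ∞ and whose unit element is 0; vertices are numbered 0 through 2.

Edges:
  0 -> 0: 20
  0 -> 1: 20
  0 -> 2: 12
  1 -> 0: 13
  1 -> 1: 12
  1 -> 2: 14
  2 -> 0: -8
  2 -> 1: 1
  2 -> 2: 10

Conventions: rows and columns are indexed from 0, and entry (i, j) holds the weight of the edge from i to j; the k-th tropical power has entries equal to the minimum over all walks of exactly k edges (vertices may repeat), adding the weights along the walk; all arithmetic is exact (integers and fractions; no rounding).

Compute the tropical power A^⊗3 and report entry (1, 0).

A^⊗2:
  [4, 13, 22]
  [6, 15, 24]
  [2, 11, 4]
A^⊗3:
  [14, 23, 16]
  [16, 25, 18]
  [-4, 5, 14]
Key observation: the optimum is the walk 1->2->2->0, with weight 14 + 10 + (-8) = 16.
Optimal value attained by: walk 1->2->2->0.
Answer: (A^⊗3)[1][0] = 16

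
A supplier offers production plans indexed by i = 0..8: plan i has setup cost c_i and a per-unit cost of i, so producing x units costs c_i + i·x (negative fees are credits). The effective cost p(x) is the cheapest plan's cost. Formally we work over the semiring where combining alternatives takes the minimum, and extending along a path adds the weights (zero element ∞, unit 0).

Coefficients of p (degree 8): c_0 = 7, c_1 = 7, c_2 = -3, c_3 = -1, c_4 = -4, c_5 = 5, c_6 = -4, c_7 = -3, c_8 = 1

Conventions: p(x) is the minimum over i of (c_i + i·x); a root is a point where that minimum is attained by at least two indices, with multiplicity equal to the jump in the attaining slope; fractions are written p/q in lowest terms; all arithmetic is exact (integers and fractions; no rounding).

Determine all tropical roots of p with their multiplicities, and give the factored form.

hull edge (i=0, c=7) to (i=2, c=-3): slope -5, span 2
hull edge (i=2, c=-3) to (i=4, c=-4): slope -1/2, span 2
hull edge (i=4, c=-4) to (i=6, c=-4): slope 0, span 2
hull edge (i=6, c=-4) to (i=7, c=-3): slope 1, span 1
hull edge (i=7, c=-3) to (i=8, c=1): slope 4, span 1
Factored form: p(x) = 1 ⊗ (x ⊕ (-4)) ⊗ (x ⊕ (-1)) ⊗ (x ⊕ 0) ⊗ (x ⊕ 0) ⊗ (x ⊕ 1/2) ⊗ (x ⊕ 1/2) ⊗ (x ⊕ 5) ⊗ (x ⊕ 5)
Answer: roots = -4 (mult 1), -1 (mult 1), 0 (mult 2), 1/2 (mult 2), 5 (mult 2)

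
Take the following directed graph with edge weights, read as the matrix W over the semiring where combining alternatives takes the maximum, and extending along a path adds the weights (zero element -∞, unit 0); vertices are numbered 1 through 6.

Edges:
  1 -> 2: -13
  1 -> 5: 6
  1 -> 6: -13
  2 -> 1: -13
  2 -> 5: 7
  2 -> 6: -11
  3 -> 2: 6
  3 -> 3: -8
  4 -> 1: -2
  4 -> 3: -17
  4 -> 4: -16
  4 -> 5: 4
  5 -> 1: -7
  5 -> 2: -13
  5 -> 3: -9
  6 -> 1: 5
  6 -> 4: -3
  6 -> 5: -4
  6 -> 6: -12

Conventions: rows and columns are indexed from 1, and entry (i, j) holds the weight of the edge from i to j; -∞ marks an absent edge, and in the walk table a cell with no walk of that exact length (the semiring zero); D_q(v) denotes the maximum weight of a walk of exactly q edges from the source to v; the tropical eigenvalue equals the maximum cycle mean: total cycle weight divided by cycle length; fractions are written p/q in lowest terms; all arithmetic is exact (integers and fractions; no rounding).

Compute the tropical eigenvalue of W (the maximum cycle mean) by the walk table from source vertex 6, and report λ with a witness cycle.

q=0: [-∞, -∞, -∞, -∞, -∞, 0]
q=1: [5, -∞, -∞, -3, -4, -12]
q=2: [-5, -8, -13, -15, 11, -8]
q=3: [4, -2, 2, -11, 1, -18]
q=4: [-6, 8, -6, -21, 10, -9]
q=5: [3, 0, 1, -12, 15, -3]
q=6: [8, 7, 6, -6, 9, -10]
Optimal cycle mean attained by: cycle 2->5->3->2, total 7 + (-9) + 6, length 3.
Answer: λ = 4/3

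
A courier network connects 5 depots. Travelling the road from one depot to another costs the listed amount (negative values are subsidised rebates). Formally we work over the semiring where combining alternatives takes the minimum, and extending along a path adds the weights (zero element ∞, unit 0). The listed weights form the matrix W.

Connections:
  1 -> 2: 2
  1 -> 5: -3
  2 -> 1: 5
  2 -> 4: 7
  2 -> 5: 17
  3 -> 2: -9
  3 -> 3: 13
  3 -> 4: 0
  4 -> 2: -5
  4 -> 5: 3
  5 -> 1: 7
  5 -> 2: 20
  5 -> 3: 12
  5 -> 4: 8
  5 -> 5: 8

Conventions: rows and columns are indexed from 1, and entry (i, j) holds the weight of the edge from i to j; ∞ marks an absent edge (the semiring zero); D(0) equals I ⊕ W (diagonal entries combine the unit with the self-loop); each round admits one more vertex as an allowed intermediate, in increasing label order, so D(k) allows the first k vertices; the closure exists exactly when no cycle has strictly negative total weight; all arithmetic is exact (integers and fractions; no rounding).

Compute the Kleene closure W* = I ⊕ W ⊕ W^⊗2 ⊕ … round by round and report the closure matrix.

D(0):
  [0, 2, ∞, ∞, -3]
  [5, 0, ∞, 7, 17]
  [∞, -9, 0, 0, ∞]
  [∞, -5, ∞, 0, 3]
  [7, 20, 12, 8, 0]
D(1):
  [0, 2, ∞, ∞, -3]
  [5, 0, ∞, 7, 2]
  [∞, -9, 0, 0, ∞]
  [∞, -5, ∞, 0, 3]
  [7, 9, 12, 8, 0]
D(2):
  [0, 2, ∞, 9, -3]
  [5, 0, ∞, 7, 2]
  [-4, -9, 0, -2, -7]
  [0, -5, ∞, 0, -3]
  [7, 9, 12, 8, 0]
D(3):
  [0, 2, ∞, 9, -3]
  [5, 0, ∞, 7, 2]
  [-4, -9, 0, -2, -7]
  [0, -5, ∞, 0, -3]
  [7, 3, 12, 8, 0]
D(4):
  [0, 2, ∞, 9, -3]
  [5, 0, ∞, 7, 2]
  [-4, -9, 0, -2, -7]
  [0, -5, ∞, 0, -3]
  [7, 3, 12, 8, 0]
D(5):
  [0, 0, 9, 5, -3]
  [5, 0, 14, 7, 2]
  [-4, -9, 0, -2, -7]
  [0, -5, 9, 0, -3]
  [7, 3, 12, 8, 0]
Answer: W* = [[0, 0, 9, 5, -3], [5, 0, 14, 7, 2], [-4, -9, 0, -2, -7], [0, -5, 9, 0, -3], [7, 3, 12, 8, 0]]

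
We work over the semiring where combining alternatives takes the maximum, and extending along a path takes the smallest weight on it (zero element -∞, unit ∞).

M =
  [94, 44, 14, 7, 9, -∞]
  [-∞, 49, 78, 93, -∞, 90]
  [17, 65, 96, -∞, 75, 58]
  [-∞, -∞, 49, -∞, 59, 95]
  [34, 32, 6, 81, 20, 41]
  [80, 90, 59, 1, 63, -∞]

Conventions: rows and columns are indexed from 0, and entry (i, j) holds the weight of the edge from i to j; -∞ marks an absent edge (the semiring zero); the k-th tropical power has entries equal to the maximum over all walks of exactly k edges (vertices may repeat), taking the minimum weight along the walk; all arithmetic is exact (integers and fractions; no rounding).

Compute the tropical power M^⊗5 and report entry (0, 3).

M^⊗2:
  [94, 44, 44, 44, 14, 44]
  [80, 90, 78, 49, 75, 93]
  [58, 65, 96, 75, 75, 65]
  [80, 90, 59, 59, 63, 49]
  [41, 41, 49, 32, 59, 81]
  [80, 59, 78, 90, 59, 90]
M^⊗3:
  [94, 44, 44, 44, 44, 44]
  [80, 90, 78, 90, 75, 90]
  [65, 65, 96, 75, 75, 75]
  [80, 59, 78, 90, 59, 90]
  [80, 81, 59, 59, 63, 49]
  [80, 90, 78, 59, 75, 90]
M^⊗4:
  [94, 44, 44, 44, 44, 44]
  [80, 90, 78, 90, 75, 90]
  [75, 75, 96, 75, 75, 75]
  [80, 90, 78, 59, 75, 90]
  [80, 59, 78, 81, 59, 81]
  [80, 90, 78, 90, 75, 90]
M^⊗5:
  [94, 44, 44, 44, 44, 44]
  [80, 90, 78, 90, 75, 90]
  [75, 75, 96, 75, 75, 75]
  [80, 90, 78, 90, 75, 90]
  [80, 81, 78, 59, 75, 81]
  [80, 90, 78, 90, 75, 90]
Key observation: the optimum is the walk 0->0->0->0->1->3, with weight 94 min 94 min 94 min 44 min 93 = 44.
Optimal value attained by: walk 0->0->0->0->1->3.
Answer: (M^⊗5)[0][3] = 44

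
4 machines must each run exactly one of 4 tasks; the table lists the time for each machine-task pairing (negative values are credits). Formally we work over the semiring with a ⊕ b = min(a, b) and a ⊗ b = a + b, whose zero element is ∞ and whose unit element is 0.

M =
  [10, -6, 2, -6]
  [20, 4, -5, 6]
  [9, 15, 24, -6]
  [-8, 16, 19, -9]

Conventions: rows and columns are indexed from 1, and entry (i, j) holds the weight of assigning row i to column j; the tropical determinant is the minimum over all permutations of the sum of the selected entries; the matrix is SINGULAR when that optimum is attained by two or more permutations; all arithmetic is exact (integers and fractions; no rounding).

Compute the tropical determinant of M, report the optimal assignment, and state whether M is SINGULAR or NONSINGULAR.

σ = (1, 2, 3, 4): 10 + 4 + 24 + (-9) = 29
σ = (1, 2, 4, 3): 10 + 4 + (-6) + 19 = 27
σ = (1, 3, 2, 4): 10 + (-5) + 15 + (-9) = 11
σ = (1, 3, 4, 2): 10 + (-5) + (-6) + 16 = 15
σ = (1, 4, 2, 3): 10 + 6 + 15 + 19 = 50
σ = (1, 4, 3, 2): 10 + 6 + 24 + 16 = 56
σ = (2, 1, 3, 4): (-6) + 20 + 24 + (-9) = 29
σ = (2, 1, 4, 3): (-6) + 20 + (-6) + 19 = 27
σ = (2, 3, 1, 4): (-6) + (-5) + 9 + (-9) = -11
σ = (2, 3, 4, 1): (-6) + (-5) + (-6) + (-8) = -25
σ = (2, 4, 1, 3): (-6) + 6 + 9 + 19 = 28
σ = (2, 4, 3, 1): (-6) + 6 + 24 + (-8) = 16
σ = (3, 1, 2, 4): 2 + 20 + 15 + (-9) = 28
σ = (3, 1, 4, 2): 2 + 20 + (-6) + 16 = 32
σ = (3, 2, 1, 4): 2 + 4 + 9 + (-9) = 6
σ = (3, 2, 4, 1): 2 + 4 + (-6) + (-8) = -8
σ = (3, 4, 1, 2): 2 + 6 + 9 + 16 = 33
σ = (3, 4, 2, 1): 2 + 6 + 15 + (-8) = 15
σ = (4, 1, 2, 3): (-6) + 20 + 15 + 19 = 48
σ = (4, 1, 3, 2): (-6) + 20 + 24 + 16 = 54
σ = (4, 2, 1, 3): (-6) + 4 + 9 + 19 = 26
σ = (4, 2, 3, 1): (-6) + 4 + 24 + (-8) = 14
σ = (4, 3, 1, 2): (-6) + (-5) + 9 + 16 = 14
σ = (4, 3, 2, 1): (-6) + (-5) + 15 + (-8) = -4
Optimal value attained by: σ = (2, 3, 4, 1).
Answer: det⊕(M) = -25; verdict: NONSINGULAR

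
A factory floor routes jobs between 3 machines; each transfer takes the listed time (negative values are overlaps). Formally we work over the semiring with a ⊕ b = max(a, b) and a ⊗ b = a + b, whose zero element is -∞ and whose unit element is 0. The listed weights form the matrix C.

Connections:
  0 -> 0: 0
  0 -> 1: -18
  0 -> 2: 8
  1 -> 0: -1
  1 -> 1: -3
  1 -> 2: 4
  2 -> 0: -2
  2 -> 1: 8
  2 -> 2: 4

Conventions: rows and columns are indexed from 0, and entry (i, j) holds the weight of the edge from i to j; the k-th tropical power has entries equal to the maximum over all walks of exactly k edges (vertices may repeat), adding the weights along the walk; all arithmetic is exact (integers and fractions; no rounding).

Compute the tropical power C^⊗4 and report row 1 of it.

C^⊗2:
  [6, 16, 12]
  [2, 12, 8]
  [7, 12, 12]
C^⊗3:
  [15, 20, 20]
  [11, 16, 16]
  [11, 20, 16]
C^⊗4:
  [19, 28, 24]
  [15, 24, 20]
  [19, 24, 24]
Answer: row 1 of C^⊗4 = [15, 24, 20]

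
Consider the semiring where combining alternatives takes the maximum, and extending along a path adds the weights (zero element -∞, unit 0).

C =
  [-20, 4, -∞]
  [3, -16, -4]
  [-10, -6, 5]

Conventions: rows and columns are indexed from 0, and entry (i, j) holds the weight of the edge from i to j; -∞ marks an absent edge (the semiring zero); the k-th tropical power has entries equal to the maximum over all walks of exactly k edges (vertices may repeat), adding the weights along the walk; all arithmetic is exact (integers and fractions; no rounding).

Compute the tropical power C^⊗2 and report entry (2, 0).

C^⊗2:
  [7, -12, 0]
  [-13, 7, 1]
  [-3, -1, 10]
Key observation: the optimum is the walk 2->1->0, with weight (-6) + 3 = -3.
Optimal value attained by: walk 2->1->0.
Answer: (C^⊗2)[2][0] = -3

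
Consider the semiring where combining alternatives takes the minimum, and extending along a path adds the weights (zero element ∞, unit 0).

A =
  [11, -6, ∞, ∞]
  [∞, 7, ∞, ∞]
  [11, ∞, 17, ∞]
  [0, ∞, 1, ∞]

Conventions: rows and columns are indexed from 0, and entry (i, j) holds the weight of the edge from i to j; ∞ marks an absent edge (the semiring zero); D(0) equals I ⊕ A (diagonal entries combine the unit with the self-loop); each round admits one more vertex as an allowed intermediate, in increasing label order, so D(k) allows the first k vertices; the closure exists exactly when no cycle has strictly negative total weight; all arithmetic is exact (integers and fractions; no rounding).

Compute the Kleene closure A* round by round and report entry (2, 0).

D(0):
  [0, -6, ∞, ∞]
  [∞, 0, ∞, ∞]
  [11, ∞, 0, ∞]
  [0, ∞, 1, 0]
D(1):
  [0, -6, ∞, ∞]
  [∞, 0, ∞, ∞]
  [11, 5, 0, ∞]
  [0, -6, 1, 0]
D(2):
  [0, -6, ∞, ∞]
  [∞, 0, ∞, ∞]
  [11, 5, 0, ∞]
  [0, -6, 1, 0]
D(3):
  [0, -6, ∞, ∞]
  [∞, 0, ∞, ∞]
  [11, 5, 0, ∞]
  [0, -6, 1, 0]
D(4):
  [0, -6, ∞, ∞]
  [∞, 0, ∞, ∞]
  [11, 5, 0, ∞]
  [0, -6, 1, 0]
Answer: A*[2][0] = 11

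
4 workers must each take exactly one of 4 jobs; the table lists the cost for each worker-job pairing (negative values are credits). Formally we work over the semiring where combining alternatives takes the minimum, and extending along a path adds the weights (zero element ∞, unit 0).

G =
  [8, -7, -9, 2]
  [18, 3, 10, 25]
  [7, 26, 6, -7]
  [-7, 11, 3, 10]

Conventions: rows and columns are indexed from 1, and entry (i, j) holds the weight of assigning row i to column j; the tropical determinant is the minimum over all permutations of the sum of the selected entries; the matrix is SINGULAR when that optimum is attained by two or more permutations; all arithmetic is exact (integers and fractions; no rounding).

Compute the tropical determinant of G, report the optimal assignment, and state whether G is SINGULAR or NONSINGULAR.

σ = (1, 2, 3, 4): 8 + 3 + 6 + 10 = 27
σ = (1, 2, 4, 3): 8 + 3 + (-7) + 3 = 7
σ = (1, 3, 2, 4): 8 + 10 + 26 + 10 = 54
σ = (1, 3, 4, 2): 8 + 10 + (-7) + 11 = 22
σ = (1, 4, 2, 3): 8 + 25 + 26 + 3 = 62
σ = (1, 4, 3, 2): 8 + 25 + 6 + 11 = 50
σ = (2, 1, 3, 4): (-7) + 18 + 6 + 10 = 27
σ = (2, 1, 4, 3): (-7) + 18 + (-7) + 3 = 7
σ = (2, 3, 1, 4): (-7) + 10 + 7 + 10 = 20
σ = (2, 3, 4, 1): (-7) + 10 + (-7) + (-7) = -11
σ = (2, 4, 1, 3): (-7) + 25 + 7 + 3 = 28
σ = (2, 4, 3, 1): (-7) + 25 + 6 + (-7) = 17
σ = (3, 1, 2, 4): (-9) + 18 + 26 + 10 = 45
σ = (3, 1, 4, 2): (-9) + 18 + (-7) + 11 = 13
σ = (3, 2, 1, 4): (-9) + 3 + 7 + 10 = 11
σ = (3, 2, 4, 1): (-9) + 3 + (-7) + (-7) = -20
σ = (3, 4, 1, 2): (-9) + 25 + 7 + 11 = 34
σ = (3, 4, 2, 1): (-9) + 25 + 26 + (-7) = 35
σ = (4, 1, 2, 3): 2 + 18 + 26 + 3 = 49
σ = (4, 1, 3, 2): 2 + 18 + 6 + 11 = 37
σ = (4, 2, 1, 3): 2 + 3 + 7 + 3 = 15
σ = (4, 2, 3, 1): 2 + 3 + 6 + (-7) = 4
σ = (4, 3, 1, 2): 2 + 10 + 7 + 11 = 30
σ = (4, 3, 2, 1): 2 + 10 + 26 + (-7) = 31
Optimal value attained by: σ = (3, 2, 4, 1).
Answer: det⊕(G) = -20; verdict: NONSINGULAR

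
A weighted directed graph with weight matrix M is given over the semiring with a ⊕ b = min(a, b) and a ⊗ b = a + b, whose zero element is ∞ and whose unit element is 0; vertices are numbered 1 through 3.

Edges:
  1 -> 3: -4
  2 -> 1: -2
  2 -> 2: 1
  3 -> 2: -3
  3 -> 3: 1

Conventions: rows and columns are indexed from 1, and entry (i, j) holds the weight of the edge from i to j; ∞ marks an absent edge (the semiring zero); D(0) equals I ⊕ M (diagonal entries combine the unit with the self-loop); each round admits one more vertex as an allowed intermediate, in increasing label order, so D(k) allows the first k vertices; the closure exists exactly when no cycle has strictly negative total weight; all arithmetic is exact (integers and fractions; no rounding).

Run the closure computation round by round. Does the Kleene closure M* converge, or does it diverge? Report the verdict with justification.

D(0):
  [0, ∞, -4]
  [-2, 0, ∞]
  [∞, -3, 0]
D(1):
  [0, ∞, -4]
  [-2, 0, -6]
  [∞, -3, 0]
Detection: at round 2, diagonal entry (3, 3) turns strictly negative.
Key observation: the cycle 3->2->1->3 has total weight (-3) + (-2) + (-4), which is strictly negative.
Answer: DIVERGES — negative cycle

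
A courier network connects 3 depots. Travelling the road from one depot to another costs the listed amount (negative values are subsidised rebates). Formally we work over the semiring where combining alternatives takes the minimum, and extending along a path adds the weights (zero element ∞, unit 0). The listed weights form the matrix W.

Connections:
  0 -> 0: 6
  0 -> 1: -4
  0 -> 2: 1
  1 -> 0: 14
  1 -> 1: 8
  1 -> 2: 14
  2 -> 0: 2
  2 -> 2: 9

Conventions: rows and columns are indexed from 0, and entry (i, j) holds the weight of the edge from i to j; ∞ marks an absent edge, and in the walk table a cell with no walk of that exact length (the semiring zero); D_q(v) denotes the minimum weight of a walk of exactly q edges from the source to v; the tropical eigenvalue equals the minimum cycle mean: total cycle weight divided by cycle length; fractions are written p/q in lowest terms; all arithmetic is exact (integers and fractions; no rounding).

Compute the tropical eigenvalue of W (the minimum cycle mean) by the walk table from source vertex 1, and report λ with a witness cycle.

q=0: [∞, 0, ∞]
q=1: [14, 8, 14]
q=2: [16, 10, 15]
q=3: [17, 12, 17]
Optimal cycle mean attained by: cycle 0->2->0, total 1 + 2, length 2.
Answer: λ = 3/2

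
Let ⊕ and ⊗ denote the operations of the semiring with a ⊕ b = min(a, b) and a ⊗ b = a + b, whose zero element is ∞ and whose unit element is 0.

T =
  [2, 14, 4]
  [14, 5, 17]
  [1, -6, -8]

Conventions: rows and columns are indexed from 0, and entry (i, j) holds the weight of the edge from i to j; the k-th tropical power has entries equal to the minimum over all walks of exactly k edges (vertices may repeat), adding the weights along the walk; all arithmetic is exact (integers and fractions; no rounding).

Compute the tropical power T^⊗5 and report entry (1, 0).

T^⊗2:
  [4, -2, -4]
  [16, 10, 9]
  [-7, -14, -16]
T^⊗3:
  [-3, -10, -12]
  [10, 3, 1]
  [-15, -22, -24]
T^⊗4:
  [-11, -18, -20]
  [2, -5, -7]
  [-23, -30, -32]
T^⊗5:
  [-19, -26, -28]
  [-6, -13, -15]
  [-31, -38, -40]
Key observation: the optimum is the walk 1->2->2->2->2->0, with weight 17 + (-8) + (-8) + (-8) + 1 = -6.
Optimal value attained by: walk 1->2->2->2->2->0.
Answer: (T^⊗5)[1][0] = -6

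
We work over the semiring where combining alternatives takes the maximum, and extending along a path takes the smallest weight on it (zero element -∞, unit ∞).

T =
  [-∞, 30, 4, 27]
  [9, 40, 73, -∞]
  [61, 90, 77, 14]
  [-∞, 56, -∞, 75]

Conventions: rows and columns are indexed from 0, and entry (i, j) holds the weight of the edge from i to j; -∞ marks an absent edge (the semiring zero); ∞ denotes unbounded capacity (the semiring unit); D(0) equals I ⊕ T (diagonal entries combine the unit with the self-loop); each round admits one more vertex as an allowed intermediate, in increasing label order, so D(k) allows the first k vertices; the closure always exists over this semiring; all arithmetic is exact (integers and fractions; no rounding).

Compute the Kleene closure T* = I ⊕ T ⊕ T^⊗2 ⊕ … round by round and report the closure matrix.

D(0):
  [∞, 30, 4, 27]
  [9, ∞, 73, -∞]
  [61, 90, ∞, 14]
  [-∞, 56, -∞, ∞]
D(1):
  [∞, 30, 4, 27]
  [9, ∞, 73, 9]
  [61, 90, ∞, 27]
  [-∞, 56, -∞, ∞]
D(2):
  [∞, 30, 30, 27]
  [9, ∞, 73, 9]
  [61, 90, ∞, 27]
  [9, 56, 56, ∞]
D(3):
  [∞, 30, 30, 27]
  [61, ∞, 73, 27]
  [61, 90, ∞, 27]
  [56, 56, 56, ∞]
D(4):
  [∞, 30, 30, 27]
  [61, ∞, 73, 27]
  [61, 90, ∞, 27]
  [56, 56, 56, ∞]
Answer: T* = [[∞, 30, 30, 27], [61, ∞, 73, 27], [61, 90, ∞, 27], [56, 56, 56, ∞]]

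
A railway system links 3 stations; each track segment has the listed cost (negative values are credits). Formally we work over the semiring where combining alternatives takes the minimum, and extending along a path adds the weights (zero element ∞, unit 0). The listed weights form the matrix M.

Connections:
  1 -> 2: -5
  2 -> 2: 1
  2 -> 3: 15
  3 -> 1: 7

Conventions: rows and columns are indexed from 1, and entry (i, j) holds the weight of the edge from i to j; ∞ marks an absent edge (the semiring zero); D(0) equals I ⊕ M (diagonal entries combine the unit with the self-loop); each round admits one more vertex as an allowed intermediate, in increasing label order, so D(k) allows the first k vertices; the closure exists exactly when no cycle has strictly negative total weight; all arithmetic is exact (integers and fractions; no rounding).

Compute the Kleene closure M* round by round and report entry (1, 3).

D(0):
  [0, -5, ∞]
  [∞, 0, 15]
  [7, ∞, 0]
D(1):
  [0, -5, ∞]
  [∞, 0, 15]
  [7, 2, 0]
D(2):
  [0, -5, 10]
  [∞, 0, 15]
  [7, 2, 0]
D(3):
  [0, -5, 10]
  [22, 0, 15]
  [7, 2, 0]
Answer: M*[1][3] = 10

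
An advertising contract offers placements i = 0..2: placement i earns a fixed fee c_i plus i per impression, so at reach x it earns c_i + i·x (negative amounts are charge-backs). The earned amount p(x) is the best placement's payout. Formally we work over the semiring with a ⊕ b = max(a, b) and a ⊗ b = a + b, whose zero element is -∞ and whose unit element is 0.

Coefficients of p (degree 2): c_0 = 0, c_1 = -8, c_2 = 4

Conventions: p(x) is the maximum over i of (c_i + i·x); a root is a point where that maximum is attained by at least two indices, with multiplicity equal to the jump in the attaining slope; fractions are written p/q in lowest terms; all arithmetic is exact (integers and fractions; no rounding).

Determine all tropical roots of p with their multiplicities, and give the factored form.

hull edge (i=0, c=0) to (i=2, c=4): slope 2, span 2
Factored form: p(x) = 4 ⊗ (x ⊕ (-2)) ⊗ (x ⊕ (-2))
Answer: roots = -2 (mult 2)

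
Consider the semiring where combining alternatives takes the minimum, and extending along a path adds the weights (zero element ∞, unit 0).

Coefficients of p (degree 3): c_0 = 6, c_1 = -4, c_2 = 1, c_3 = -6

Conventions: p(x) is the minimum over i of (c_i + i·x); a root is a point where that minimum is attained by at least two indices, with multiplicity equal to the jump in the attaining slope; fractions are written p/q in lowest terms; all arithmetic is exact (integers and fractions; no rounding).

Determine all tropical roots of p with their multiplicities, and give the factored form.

hull edge (i=0, c=6) to (i=1, c=-4): slope -10, span 1
hull edge (i=1, c=-4) to (i=3, c=-6): slope -1, span 2
Factored form: p(x) = -6 ⊗ (x ⊕ 1) ⊗ (x ⊕ 1) ⊗ (x ⊕ 10)
Answer: roots = 1 (mult 2), 10 (mult 1)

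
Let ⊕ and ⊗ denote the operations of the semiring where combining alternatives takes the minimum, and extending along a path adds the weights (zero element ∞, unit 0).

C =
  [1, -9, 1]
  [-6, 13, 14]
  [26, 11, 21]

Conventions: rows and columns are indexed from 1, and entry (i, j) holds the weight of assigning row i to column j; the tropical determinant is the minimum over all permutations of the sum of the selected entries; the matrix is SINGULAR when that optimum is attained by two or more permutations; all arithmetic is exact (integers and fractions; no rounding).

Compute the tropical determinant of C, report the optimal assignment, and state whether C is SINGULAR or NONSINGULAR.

σ = (1, 2, 3): 1 + 13 + 21 = 35
σ = (1, 3, 2): 1 + 14 + 11 = 26
σ = (2, 1, 3): (-9) + (-6) + 21 = 6
σ = (2, 3, 1): (-9) + 14 + 26 = 31
σ = (3, 1, 2): 1 + (-6) + 11 = 6
σ = (3, 2, 1): 1 + 13 + 26 = 40
Optimal value attained by: σ = (2, 1, 3).
Answer: det⊕(C) = 6; verdict: SINGULAR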